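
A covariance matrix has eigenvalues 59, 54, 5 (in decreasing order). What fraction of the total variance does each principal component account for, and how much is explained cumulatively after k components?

Step 1 — total variance = trace(Sigma) = Σ λ_i = 59 + 54 + 5 = 118.

Step 2 — fraction explained by component i = λ_i / Σ λ:
  PC1: 59/118 = 0.5
  PC2: 54/118 = 0.4576
  PC3: 5/118 = 0.0424

Step 3 — cumulative fraction after k components = (λ_1 + ... + λ_k) / Σ λ:
  k = 1: 59/118 = 0.5
  k = 2: (59 + 54)/118 = 113/118 = 0.9576
  k = 3: (59 + 54 + 5)/118 = 118/118 = 1

Summary (fraction, with percent):

explained: PC1 0.5 (50%), PC2 0.4576 (45.76%), PC3 0.0424 (4.24%);  cumulative: 0.5, 0.9576, 1


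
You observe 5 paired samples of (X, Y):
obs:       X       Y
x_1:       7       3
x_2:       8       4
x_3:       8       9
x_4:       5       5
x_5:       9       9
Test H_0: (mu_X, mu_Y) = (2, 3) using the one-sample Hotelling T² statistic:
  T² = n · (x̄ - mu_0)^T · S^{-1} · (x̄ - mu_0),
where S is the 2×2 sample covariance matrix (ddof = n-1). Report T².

Step 1 — sample mean vector:
  mean(X) = (7 + 8 + 8 + 5 + 9) / 5 = 37/5 = 7.4
  mean(Y) = (3 + 4 + 9 + 5 + 9) / 5 = 30/5 = 6
  x̄ = (7.4, 6),  deviation x̄ - mu_0 = (7.4, 6) - (2, 3) = (5.4, 3).

Step 2 — sample covariance matrix, S[i,j] = (1/(n-1)) · Σ_k (x_{k,i} - mean_i) · (x_{k,j} - mean_j), divisor n-1 = 4:
  S[X,X] = ((-0.4)·(-0.4) + (0.6)·(0.6) + (0.6)·(0.6) + (-2.4)·(-2.4) + (1.6)·(1.6)) / 4 = 9.2/4 = 2.3
  S[X,Y] = ((-0.4)·(-3) + (0.6)·(-2) + (0.6)·(3) + (-2.4)·(-1) + (1.6)·(3)) / 4 = 9/4 = 2.25
  S[Y,Y] = ((-3)·(-3) + (-2)·(-2) + (3)·(3) + (-1)·(-1) + (3)·(3)) / 4 = 32/4 = 8
  S = [[2.3, 2.25],
 [2.25, 8]].

Step 3 — invert S. det(S) = 2.3·8 - (2.25)² = 13.3375.
  S^{-1} = (1/det) · [[d, -b], [-b, a]] = [[0.5998, -0.1687],
 [-0.1687, 0.1724]].

Step 4 — quadratic form (x̄ - mu_0)^T · S^{-1} · (x̄ - mu_0):
  S^{-1} · (x̄ - mu_0) = (2.7329, -0.3936),
  (x̄ - mu_0)^T · [...] = (5.4)·(2.7329) + (3)·(-0.3936) = 13.5768.

Step 5 — scale by n: T² = 5 · 13.5768 = 67.8838.

T² ≈ 67.8838


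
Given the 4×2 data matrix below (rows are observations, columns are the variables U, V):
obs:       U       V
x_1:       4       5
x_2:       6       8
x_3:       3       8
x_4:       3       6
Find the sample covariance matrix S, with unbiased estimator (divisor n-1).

Step 1 — column means:
  mean(U) = (4 + 6 + 3 + 3) / 4 = 16/4 = 4
  mean(V) = (5 + 8 + 8 + 6) / 4 = 27/4 = 6.75

Step 2 — sample covariance S[i,j] = (1/(n-1)) · Σ_k (x_{k,i} - mean_i) · (x_{k,j} - mean_j), with n-1 = 3.
  S[U,U] = ((0)·(0) + (2)·(2) + (-1)·(-1) + (-1)·(-1)) / 3 = 6/3 = 2
  S[U,V] = ((0)·(-1.75) + (2)·(1.25) + (-1)·(1.25) + (-1)·(-0.75)) / 3 = 2/3 = 0.6667
  S[V,V] = ((-1.75)·(-1.75) + (1.25)·(1.25) + (1.25)·(1.25) + (-0.75)·(-0.75)) / 3 = 6.75/3 = 2.25

S is symmetric (S[j,i] = S[i,j]). Assembling:

S = [[2, 0.6667],
 [0.6667, 2.25]]


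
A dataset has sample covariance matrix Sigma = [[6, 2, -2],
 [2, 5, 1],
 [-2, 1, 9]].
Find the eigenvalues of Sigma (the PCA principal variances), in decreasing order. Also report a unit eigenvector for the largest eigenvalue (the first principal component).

Step 1 — characteristic polynomial p(λ) = det(λI - Sigma) = λ³ - tr·λ² + c_1·λ - det, where tr = trace, c_1 = sum of the principal 2×2 minors, det = det(Sigma):
  tr = 6 + 5 + 9 = 20,
  c_1 = (6·5 - (2)²) + (6·9 - (-2)²) + (5·9 - (1)²) = 26 + 50 + 44 = 120,
  det = 6·(5·9 - (1)²) - (2)·((2)·9 - (1)·(-2)) + (-2)·((2)·(1) - 5·(-2)) = 6·(44) - (2)·(20) + (-2)·(12) = 200.
  So p(λ) = λ³ - 20λ² + 120λ - 200.
Step 2 — look for an integer root (rational root theorem: any rational root is an integer divisor of 200). Testing λ = 10:
  p(10) = 1000 - 2000 + 1200 - 200 = 0  ✓
  Dividing out (λ - 10): p(λ) = (λ - 10)(λ² - 10λ + 20).
Step 3 — remaining eigenvalues from the quadratic λ² - 10λ + 20 = 0:
  Δ = 10² - 4·20 = 100 - 80 = 20,  λ = (10 ± √20)/2 = (10 ± 4.4721)/2 ≈ 7.2361 or 2.7639.
  Sorted: λ_1 = 10,  λ_2 = 7.2361,  λ_3 = 2.7639  (check: sum = 20 = tr ✓).

Step 4 — unit eigenvector for λ_1 = 10: v spans the null space of (Sigma - λ_1 I), whose rows are
  r_1 = (-4, 2, -2),  r_2 = (2, -5, 1),  r_3 = (-2, 1, -1).
  v is orthogonal to every row, so take v ∝ r_1 × r_2 = ((2)·(1) - (-2)·(-5), (-2)·(2) - (-4)·(1), (-4)·(-5) - (2)·(2)) = (-8, 0, 16).
  Rescale (divide by 8; multiply by -1 so the first nonzero entry is positive): u = (1, 0, -2).
  ||u|| = √((1)² + (0)² + (-2)²) = √(5) ≈ 2.2361,  v_1 = u/||u|| ≈ (0.4472, 0, -0.8944) (||v_1|| = 1).

λ_1 = 10,  λ_2 = 7.2361,  λ_3 = 2.7639;  v_1 ≈ (0.4472, 0, -0.8944)


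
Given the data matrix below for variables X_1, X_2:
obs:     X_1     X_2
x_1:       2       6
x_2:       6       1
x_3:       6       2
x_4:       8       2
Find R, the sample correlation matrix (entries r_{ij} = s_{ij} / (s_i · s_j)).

Step 1 — column means:
  mean(X_1) = (2 + 6 + 6 + 8) / 4 = 22/4 = 5.5
  mean(X_2) = (6 + 1 + 2 + 2) / 4 = 11/4 = 2.75

Step 2 — sample variances and covariances s[i,j] = (1/(n-1)) · Σ_k (x_{k,i} - mean_i) · (x_{k,j} - mean_j), with n-1 = 3:
  s[X_1,X_1] = ((-3.5)·(-3.5) + (0.5)·(0.5) + (0.5)·(0.5) + (2.5)·(2.5)) / 3 = 19/3 = 6.3333
  s[X_1,X_2] = ((-3.5)·(3.25) + (0.5)·(-1.75) + (0.5)·(-0.75) + (2.5)·(-0.75)) / 3 = -14.5/3 = -4.8333
  s[X_2,X_2] = ((3.25)·(3.25) + (-1.75)·(-1.75) + (-0.75)·(-0.75) + (-0.75)·(-0.75)) / 3 = 14.75/3 = 4.9167
  Sample standard deviations s_i = √(s[i,i]):
  s(X_1) = √(6.3333) = 2.5166
  s(X_2) = √(4.9167) = 2.2174

Step 3 — r_{ij} = s_{ij} / (s_i · s_j):
  r[X_1,X_1] = 1 (diagonal).
  r[X_1,X_2] = -4.8333 / (2.5166 · 2.2174) = -4.8333 / 5.5802 = -0.8662
  r[X_2,X_2] = 1 (diagonal).

R is symmetric with unit diagonal. Assembling:

R = [[1, -0.8662],
 [-0.8662, 1]]


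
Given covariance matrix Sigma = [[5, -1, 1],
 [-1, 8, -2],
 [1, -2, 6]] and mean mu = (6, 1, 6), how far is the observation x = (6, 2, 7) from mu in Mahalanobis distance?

Step 1 — centre the observation: (x - mu) = (0, 1, 1).

Step 2 — invert Sigma (cofactor / det for 3×3, or solve directly):
  Sigma^{-1} = [[0.2095, 0.019, -0.0286],
 [0.019, 0.1381, 0.0429],
 [-0.0286, 0.0429, 0.1857]].

Step 3 — form the quadratic (x - mu)^T · Sigma^{-1} · (x - mu):
  Sigma^{-1} · (x - mu) = (-0.0095, 0.181, 0.2286).
  (x - mu)^T · [Sigma^{-1} · (x - mu)] = (0)·(-0.0095) + (1)·(0.181) + (1)·(0.2286) = 0.4095.

Step 4 — take square root: d = √(0.4095) ≈ 0.6399.

d(x, mu) = √(0.4095) ≈ 0.6399


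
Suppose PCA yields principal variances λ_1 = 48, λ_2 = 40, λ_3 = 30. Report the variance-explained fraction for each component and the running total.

Step 1 — total variance = trace(Sigma) = Σ λ_i = 48 + 40 + 30 = 118.

Step 2 — fraction explained by component i = λ_i / Σ λ:
  PC1: 48/118 = 0.4068
  PC2: 40/118 = 0.339
  PC3: 30/118 = 0.2542

Step 3 — cumulative fraction after k components = (λ_1 + ... + λ_k) / Σ λ:
  k = 1: 48/118 = 0.4068
  k = 2: (48 + 40)/118 = 88/118 = 0.7458
  k = 3: (48 + 40 + 30)/118 = 118/118 = 1

Summary (fraction, with percent):

explained: PC1 0.4068 (40.68%), PC2 0.339 (33.9%), PC3 0.2542 (25.42%);  cumulative: 0.4068, 0.7458, 1


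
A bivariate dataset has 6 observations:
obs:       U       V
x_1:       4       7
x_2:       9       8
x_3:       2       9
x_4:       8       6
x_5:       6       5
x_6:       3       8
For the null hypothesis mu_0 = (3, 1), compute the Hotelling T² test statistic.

Step 1 — sample mean vector:
  mean(U) = (4 + 9 + 2 + 8 + 6 + 3) / 6 = 32/6 = 5.3333
  mean(V) = (7 + 8 + 9 + 6 + 5 + 8) / 6 = 43/6 = 7.1667
  x̄ = (5.3333, 7.1667),  deviation x̄ - mu_0 = (5.3333, 7.1667) - (3, 1) = (2.3333, 6.1667).

Step 2 — sample covariance matrix, S[i,j] = (1/(n-1)) · Σ_k (x_{k,i} - mean_i) · (x_{k,j} - mean_j), divisor n-1 = 5:
  S[U,U] = ((-1.3333)·(-1.3333) + (3.6667)·(3.6667) + (-3.3333)·(-3.3333) + (2.6667)·(2.6667) + (0.6667)·(0.6667) + (-2.3333)·(-2.3333)) / 5 = 39.3333/5 = 7.8667
  S[U,V] = ((-1.3333)·(-0.1667) + (3.6667)·(0.8333) + (-3.3333)·(1.8333) + (2.6667)·(-1.1667) + (0.6667)·(-2.1667) + (-2.3333)·(0.8333)) / 5 = -9.3333/5 = -1.8667
  S[V,V] = ((-0.1667)·(-0.1667) + (0.8333)·(0.8333) + (1.8333)·(1.8333) + (-1.1667)·(-1.1667) + (-2.1667)·(-2.1667) + (0.8333)·(0.8333)) / 5 = 10.8333/5 = 2.1667
  S = [[7.8667, -1.8667],
 [-1.8667, 2.1667]].

Step 3 — invert S. det(S) = 7.8667·2.1667 - (-1.8667)² = 13.56.
  S^{-1} = (1/det) · [[d, -b], [-b, a]] = [[0.1598, 0.1377],
 [0.1377, 0.5801]].

Step 4 — quadratic form (x̄ - mu_0)^T · S^{-1} · (x̄ - mu_0):
  S^{-1} · (x̄ - mu_0) = (1.2217, 3.8987),
  (x̄ - mu_0)^T · [...] = (2.3333)·(1.2217) + (6.1667)·(3.8987) = 26.8928.

Step 5 — scale by n: T² = 6 · 26.8928 = 161.3569.

T² ≈ 161.3569


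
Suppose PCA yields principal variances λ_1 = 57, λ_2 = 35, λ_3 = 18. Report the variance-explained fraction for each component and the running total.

Step 1 — total variance = trace(Sigma) = Σ λ_i = 57 + 35 + 18 = 110.

Step 2 — fraction explained by component i = λ_i / Σ λ:
  PC1: 57/110 = 0.5182
  PC2: 35/110 = 0.3182
  PC3: 18/110 = 0.1636

Step 3 — cumulative fraction after k components = (λ_1 + ... + λ_k) / Σ λ:
  k = 1: 57/110 = 0.5182
  k = 2: (57 + 35)/110 = 92/110 = 0.8364
  k = 3: (57 + 35 + 18)/110 = 110/110 = 1

Summary (fraction, with percent):

explained: PC1 0.5182 (51.82%), PC2 0.3182 (31.82%), PC3 0.1636 (16.36%);  cumulative: 0.5182, 0.8364, 1


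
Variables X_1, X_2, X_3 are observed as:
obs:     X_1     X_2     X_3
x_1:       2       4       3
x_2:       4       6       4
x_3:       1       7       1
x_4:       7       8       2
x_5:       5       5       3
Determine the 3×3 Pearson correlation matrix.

Step 1 — column means:
  mean(X_1) = (2 + 4 + 1 + 7 + 5) / 5 = 19/5 = 3.8
  mean(X_2) = (4 + 6 + 7 + 8 + 5) / 5 = 30/5 = 6
  mean(X_3) = (3 + 4 + 1 + 2 + 3) / 5 = 13/5 = 2.6

Step 2 — sample variances and covariances s[i,j] = (1/(n-1)) · Σ_k (x_{k,i} - mean_i) · (x_{k,j} - mean_j), with n-1 = 4:
  s[X_1,X_1] = ((-1.8)·(-1.8) + (0.2)·(0.2) + (-2.8)·(-2.8) + (3.2)·(3.2) + (1.2)·(1.2)) / 4 = 22.8/4 = 5.7
  s[X_1,X_2] = ((-1.8)·(-2) + (0.2)·(0) + (-2.8)·(1) + (3.2)·(2) + (1.2)·(-1)) / 4 = 6/4 = 1.5
  s[X_1,X_3] = ((-1.8)·(0.4) + (0.2)·(1.4) + (-2.8)·(-1.6) + (3.2)·(-0.6) + (1.2)·(0.4)) / 4 = 2.6/4 = 0.65
  s[X_2,X_2] = ((-2)·(-2) + (0)·(0) + (1)·(1) + (2)·(2) + (-1)·(-1)) / 4 = 10/4 = 2.5
  s[X_2,X_3] = ((-2)·(0.4) + (0)·(1.4) + (1)·(-1.6) + (2)·(-0.6) + (-1)·(0.4)) / 4 = -4/4 = -1
  s[X_3,X_3] = ((0.4)·(0.4) + (1.4)·(1.4) + (-1.6)·(-1.6) + (-0.6)·(-0.6) + (0.4)·(0.4)) / 4 = 5.2/4 = 1.3
  Sample standard deviations s_i = √(s[i,i]):
  s(X_1) = √(5.7) = 2.3875
  s(X_2) = √(2.5) = 1.5811
  s(X_3) = √(1.3) = 1.1402

Step 3 — r_{ij} = s_{ij} / (s_i · s_j):
  r[X_1,X_1] = 1 (diagonal).
  r[X_1,X_2] = 1.5 / (2.3875 · 1.5811) = 1.5 / 3.7749 = 0.3974
  r[X_1,X_3] = 0.65 / (2.3875 · 1.1402) = 0.65 / 2.7221 = 0.2388
  r[X_2,X_2] = 1 (diagonal).
  r[X_2,X_3] = -1 / (1.5811 · 1.1402) = -1 / 1.8028 = -0.5547
  r[X_3,X_3] = 1 (diagonal).

R is symmetric with unit diagonal. Assembling:

R = [[1, 0.3974, 0.2388],
 [0.3974, 1, -0.5547],
 [0.2388, -0.5547, 1]]


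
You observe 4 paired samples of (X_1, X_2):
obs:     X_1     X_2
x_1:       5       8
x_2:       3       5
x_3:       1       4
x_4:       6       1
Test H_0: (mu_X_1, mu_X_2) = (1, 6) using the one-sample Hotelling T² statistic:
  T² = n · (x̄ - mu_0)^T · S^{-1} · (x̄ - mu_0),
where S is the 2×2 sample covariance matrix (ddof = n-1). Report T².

Step 1 — sample mean vector:
  mean(X_1) = (5 + 3 + 1 + 6) / 4 = 15/4 = 3.75
  mean(X_2) = (8 + 5 + 4 + 1) / 4 = 18/4 = 4.5
  x̄ = (3.75, 4.5),  deviation x̄ - mu_0 = (3.75, 4.5) - (1, 6) = (2.75, -1.5).

Step 2 — sample covariance matrix, S[i,j] = (1/(n-1)) · Σ_k (x_{k,i} - mean_i) · (x_{k,j} - mean_j), divisor n-1 = 3:
  S[X_1,X_1] = ((1.25)·(1.25) + (-0.75)·(-0.75) + (-2.75)·(-2.75) + (2.25)·(2.25)) / 3 = 14.75/3 = 4.9167
  S[X_1,X_2] = ((1.25)·(3.5) + (-0.75)·(0.5) + (-2.75)·(-0.5) + (2.25)·(-3.5)) / 3 = -2.5/3 = -0.8333
  S[X_2,X_2] = ((3.5)·(3.5) + (0.5)·(0.5) + (-0.5)·(-0.5) + (-3.5)·(-3.5)) / 3 = 25/3 = 8.3333
  S = [[4.9167, -0.8333],
 [-0.8333, 8.3333]].

Step 3 — invert S. det(S) = 4.9167·8.3333 - (-0.8333)² = 40.2778.
  S^{-1} = (1/det) · [[d, -b], [-b, a]] = [[0.2069, 0.0207],
 [0.0207, 0.1221]].

Step 4 — quadratic form (x̄ - mu_0)^T · S^{-1} · (x̄ - mu_0):
  S^{-1} · (x̄ - mu_0) = (0.5379, -0.1262),
  (x̄ - mu_0)^T · [...] = (2.75)·(0.5379) + (-1.5)·(-0.1262) = 1.6686.

Step 5 — scale by n: T² = 4 · 1.6686 = 6.6745.

T² ≈ 6.6745


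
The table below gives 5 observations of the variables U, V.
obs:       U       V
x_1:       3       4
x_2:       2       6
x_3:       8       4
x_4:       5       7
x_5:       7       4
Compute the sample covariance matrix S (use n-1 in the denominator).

Step 1 — column means:
  mean(U) = (3 + 2 + 8 + 5 + 7) / 5 = 25/5 = 5
  mean(V) = (4 + 6 + 4 + 7 + 4) / 5 = 25/5 = 5

Step 2 — sample covariance S[i,j] = (1/(n-1)) · Σ_k (x_{k,i} - mean_i) · (x_{k,j} - mean_j), with n-1 = 4.
  S[U,U] = ((-2)·(-2) + (-3)·(-3) + (3)·(3) + (0)·(0) + (2)·(2)) / 4 = 26/4 = 6.5
  S[U,V] = ((-2)·(-1) + (-3)·(1) + (3)·(-1) + (0)·(2) + (2)·(-1)) / 4 = -6/4 = -1.5
  S[V,V] = ((-1)·(-1) + (1)·(1) + (-1)·(-1) + (2)·(2) + (-1)·(-1)) / 4 = 8/4 = 2

S is symmetric (S[j,i] = S[i,j]). Assembling:

S = [[6.5, -1.5],
 [-1.5, 2]]


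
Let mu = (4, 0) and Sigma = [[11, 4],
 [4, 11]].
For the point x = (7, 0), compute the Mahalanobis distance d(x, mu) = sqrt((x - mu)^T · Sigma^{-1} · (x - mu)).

Step 1 — centre the observation: (x - mu) = (3, 0).

Step 2 — invert Sigma. det(Sigma) = 11·11 - (4)² = 105.
  Sigma^{-1} = (1/det) · [[d, -b], [-b, a]] = [[0.1048, -0.0381],
 [-0.0381, 0.1048]].

Step 3 — form the quadratic (x - mu)^T · Sigma^{-1} · (x - mu):
  Sigma^{-1} · (x - mu) = (0.3143, -0.1143).
  (x - mu)^T · [Sigma^{-1} · (x - mu)] = (3)·(0.3143) + (0)·(-0.1143) = 0.9429.

Step 4 — take square root: d = √(0.9429) ≈ 0.971.

d(x, mu) = √(0.9429) ≈ 0.971


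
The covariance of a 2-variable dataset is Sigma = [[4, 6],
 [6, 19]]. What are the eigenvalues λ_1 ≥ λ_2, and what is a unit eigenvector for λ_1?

Step 1 — characteristic polynomial of 2×2 Sigma:
  det(Sigma - λI) = λ² - trace · λ + det = 0.
  trace = 4 + 19 = 23, det = 4·19 - (6)² = 40.
Step 2 — discriminant:
  Δ = trace² - 4·det = 529 - 160 = 369.
Step 3 — eigenvalues:
  λ = (trace ± √Δ)/2 = (23 ± 19.2094)/2,
  λ_1 = 21.1047,  λ_2 = 1.8953.

Step 4 — unit eigenvector for λ_1: solve (Sigma - λ_1 I)v = 0. First row:
  (4 - 21.1047)·v_x + (6)·v_y = 0, i.e. (-17.1047)·v_x + (6)·v_y = 0,
  so v ∝ (b, λ_1 - a) = (6, 17.1047) = u.
  ||u|| = √((6)² + (17.1047)²) = √(328.5703) ≈ 18.1265,
  v_1 = u/||u|| ≈ (0.331, 0.9436) (||v_1|| = 1).

λ_1 = 21.1047,  λ_2 = 1.8953;  v_1 ≈ (0.331, 0.9436)


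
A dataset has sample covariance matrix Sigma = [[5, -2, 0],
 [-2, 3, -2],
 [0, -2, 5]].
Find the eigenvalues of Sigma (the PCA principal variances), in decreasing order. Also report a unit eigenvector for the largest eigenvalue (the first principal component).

Step 1 — characteristic polynomial p(λ) = det(λI - Sigma) = λ³ - tr·λ² + c_1·λ - det, where tr = trace, c_1 = sum of the principal 2×2 minors, det = det(Sigma):
  tr = 5 + 3 + 5 = 13,
  c_1 = (5·3 - (-2)²) + (5·5 - (0)²) + (3·5 - (-2)²) = 11 + 25 + 11 = 47,
  det = 5·(3·5 - (-2)²) - (-2)·((-2)·5 - (-2)·(0)) + (0)·((-2)·(-2) - 3·(0)) = 5·(11) - (-2)·(-10) + (0)·(4) = 35.
  So p(λ) = λ³ - 13λ² + 47λ - 35.
Step 2 — look for an integer root (rational root theorem: any rational root is an integer divisor of 35). Testing λ = 1:
  p(1) = 1 - 13 + 47 - 35 = 0  ✓
  Dividing out (λ - 1): p(λ) = (λ - 1)(λ² - 12λ + 35).
Step 3 — remaining eigenvalues from the quadratic λ² - 12λ + 35 = 0:
  Δ = 12² - 4·35 = 144 - 140 = 4,  λ = (12 ± √4)/2 = (12 ± 2)/2 = 7 or 5.
  Sorted: λ_1 = 7,  λ_2 = 5,  λ_3 = 1  (check: sum = 13 = tr ✓).

Step 4 — unit eigenvector for λ_1 = 7: v spans the null space of (Sigma - λ_1 I), whose rows are
  r_1 = (-2, -2, 0),  r_2 = (-2, -4, -2),  r_3 = (0, -2, -2).
  v is orthogonal to every row, so take v ∝ r_1 × r_2 = ((-2)·(-2) - (0)·(-4), (0)·(-2) - (-2)·(-2), (-2)·(-4) - (-2)·(-2)) = (4, -4, 4).
  Rescale (divide by 4): u = (1, -1, 1).
  ||u|| = √((1)² + (-1)² + (1)²) = √(3) ≈ 1.7321,  v_1 = u/||u|| ≈ (0.5774, -0.5774, 0.5774) (||v_1|| = 1).

λ_1 = 7,  λ_2 = 5,  λ_3 = 1;  v_1 ≈ (0.5774, -0.5774, 0.5774)


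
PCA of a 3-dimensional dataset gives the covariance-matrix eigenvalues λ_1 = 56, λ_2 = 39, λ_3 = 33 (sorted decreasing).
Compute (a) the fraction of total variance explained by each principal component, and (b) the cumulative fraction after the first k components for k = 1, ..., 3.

Step 1 — total variance = trace(Sigma) = Σ λ_i = 56 + 39 + 33 = 128.

Step 2 — fraction explained by component i = λ_i / Σ λ:
  PC1: 56/128 = 0.4375
  PC2: 39/128 = 0.3047
  PC3: 33/128 = 0.2578

Step 3 — cumulative fraction after k components = (λ_1 + ... + λ_k) / Σ λ:
  k = 1: 56/128 = 0.4375
  k = 2: (56 + 39)/128 = 95/128 = 0.7422
  k = 3: (56 + 39 + 33)/128 = 128/128 = 1

Summary (fraction, with percent):

explained: PC1 0.4375 (43.75%), PC2 0.3047 (30.47%), PC3 0.2578 (25.78%);  cumulative: 0.4375, 0.7422, 1


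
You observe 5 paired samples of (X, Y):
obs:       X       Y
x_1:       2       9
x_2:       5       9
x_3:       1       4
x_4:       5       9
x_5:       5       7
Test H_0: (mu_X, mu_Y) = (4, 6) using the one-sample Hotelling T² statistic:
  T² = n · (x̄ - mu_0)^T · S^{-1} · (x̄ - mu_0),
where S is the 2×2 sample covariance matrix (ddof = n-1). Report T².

Step 1 — sample mean vector:
  mean(X) = (2 + 5 + 1 + 5 + 5) / 5 = 18/5 = 3.6
  mean(Y) = (9 + 9 + 4 + 9 + 7) / 5 = 38/5 = 7.6
  x̄ = (3.6, 7.6),  deviation x̄ - mu_0 = (3.6, 7.6) - (4, 6) = (-0.4, 1.6).

Step 2 — sample covariance matrix, S[i,j] = (1/(n-1)) · Σ_k (x_{k,i} - mean_i) · (x_{k,j} - mean_j), divisor n-1 = 4:
  S[X,X] = ((-1.6)·(-1.6) + (1.4)·(1.4) + (-2.6)·(-2.6) + (1.4)·(1.4) + (1.4)·(1.4)) / 4 = 15.2/4 = 3.8
  S[X,Y] = ((-1.6)·(1.4) + (1.4)·(1.4) + (-2.6)·(-3.6) + (1.4)·(1.4) + (1.4)·(-0.6)) / 4 = 10.2/4 = 2.55
  S[Y,Y] = ((1.4)·(1.4) + (1.4)·(1.4) + (-3.6)·(-3.6) + (1.4)·(1.4) + (-0.6)·(-0.6)) / 4 = 19.2/4 = 4.8
  S = [[3.8, 2.55],
 [2.55, 4.8]].

Step 3 — invert S. det(S) = 3.8·4.8 - (2.55)² = 11.7375.
  S^{-1} = (1/det) · [[d, -b], [-b, a]] = [[0.4089, -0.2173],
 [-0.2173, 0.3237]].

Step 4 — quadratic form (x̄ - mu_0)^T · S^{-1} · (x̄ - mu_0):
  S^{-1} · (x̄ - mu_0) = (-0.5112, 0.6049),
  (x̄ - mu_0)^T · [...] = (-0.4)·(-0.5112) + (1.6)·(0.6049) = 1.1723.

Step 5 — scale by n: T² = 5 · 1.1723 = 5.8616.

T² ≈ 5.8616


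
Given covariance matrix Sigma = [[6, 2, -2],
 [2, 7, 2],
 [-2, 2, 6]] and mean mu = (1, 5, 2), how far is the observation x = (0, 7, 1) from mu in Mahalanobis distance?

Step 1 — centre the observation: (x - mu) = (-1, 2, -1).

Step 2 — invert Sigma (cofactor / det for 3×3, or solve directly):
  Sigma^{-1} = [[0.2375, -0.1, 0.1125],
 [-0.1, 0.2, -0.1],
 [0.1125, -0.1, 0.2375]].

Step 3 — form the quadratic (x - mu)^T · Sigma^{-1} · (x - mu):
  Sigma^{-1} · (x - mu) = (-0.55, 0.6, -0.55).
  (x - mu)^T · [Sigma^{-1} · (x - mu)] = (-1)·(-0.55) + (2)·(0.6) + (-1)·(-0.55) = 2.3.

Step 4 — take square root: d = √(2.3) ≈ 1.5166.

d(x, mu) = √(2.3) ≈ 1.5166


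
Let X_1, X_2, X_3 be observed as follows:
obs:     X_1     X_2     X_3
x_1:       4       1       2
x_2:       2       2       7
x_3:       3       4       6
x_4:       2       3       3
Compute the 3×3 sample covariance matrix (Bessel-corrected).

Step 1 — column means:
  mean(X_1) = (4 + 2 + 3 + 2) / 4 = 11/4 = 2.75
  mean(X_2) = (1 + 2 + 4 + 3) / 4 = 10/4 = 2.5
  mean(X_3) = (2 + 7 + 6 + 3) / 4 = 18/4 = 4.5

Step 2 — sample covariance S[i,j] = (1/(n-1)) · Σ_k (x_{k,i} - mean_i) · (x_{k,j} - mean_j), with n-1 = 3.
  S[X_1,X_1] = ((1.25)·(1.25) + (-0.75)·(-0.75) + (0.25)·(0.25) + (-0.75)·(-0.75)) / 3 = 2.75/3 = 0.9167
  S[X_1,X_2] = ((1.25)·(-1.5) + (-0.75)·(-0.5) + (0.25)·(1.5) + (-0.75)·(0.5)) / 3 = -1.5/3 = -0.5
  S[X_1,X_3] = ((1.25)·(-2.5) + (-0.75)·(2.5) + (0.25)·(1.5) + (-0.75)·(-1.5)) / 3 = -3.5/3 = -1.1667
  S[X_2,X_2] = ((-1.5)·(-1.5) + (-0.5)·(-0.5) + (1.5)·(1.5) + (0.5)·(0.5)) / 3 = 5/3 = 1.6667
  S[X_2,X_3] = ((-1.5)·(-2.5) + (-0.5)·(2.5) + (1.5)·(1.5) + (0.5)·(-1.5)) / 3 = 4/3 = 1.3333
  S[X_3,X_3] = ((-2.5)·(-2.5) + (2.5)·(2.5) + (1.5)·(1.5) + (-1.5)·(-1.5)) / 3 = 17/3 = 5.6667

S is symmetric (S[j,i] = S[i,j]). Assembling:

S = [[0.9167, -0.5, -1.1667],
 [-0.5, 1.6667, 1.3333],
 [-1.1667, 1.3333, 5.6667]]


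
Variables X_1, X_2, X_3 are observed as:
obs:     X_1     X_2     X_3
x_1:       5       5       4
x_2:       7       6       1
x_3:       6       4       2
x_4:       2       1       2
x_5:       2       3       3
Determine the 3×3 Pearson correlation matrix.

Step 1 — column means:
  mean(X_1) = (5 + 7 + 6 + 2 + 2) / 5 = 22/5 = 4.4
  mean(X_2) = (5 + 6 + 4 + 1 + 3) / 5 = 19/5 = 3.8
  mean(X_3) = (4 + 1 + 2 + 2 + 3) / 5 = 12/5 = 2.4

Step 2 — sample variances and covariances s[i,j] = (1/(n-1)) · Σ_k (x_{k,i} - mean_i) · (x_{k,j} - mean_j), with n-1 = 4:
  s[X_1,X_1] = ((0.6)·(0.6) + (2.6)·(2.6) + (1.6)·(1.6) + (-2.4)·(-2.4) + (-2.4)·(-2.4)) / 4 = 21.2/4 = 5.3
  s[X_1,X_2] = ((0.6)·(1.2) + (2.6)·(2.2) + (1.6)·(0.2) + (-2.4)·(-2.8) + (-2.4)·(-0.8)) / 4 = 15.4/4 = 3.85
  s[X_1,X_3] = ((0.6)·(1.6) + (2.6)·(-1.4) + (1.6)·(-0.4) + (-2.4)·(-0.4) + (-2.4)·(0.6)) / 4 = -3.8/4 = -0.95
  s[X_2,X_2] = ((1.2)·(1.2) + (2.2)·(2.2) + (0.2)·(0.2) + (-2.8)·(-2.8) + (-0.8)·(-0.8)) / 4 = 14.8/4 = 3.7
  s[X_2,X_3] = ((1.2)·(1.6) + (2.2)·(-1.4) + (0.2)·(-0.4) + (-2.8)·(-0.4) + (-0.8)·(0.6)) / 4 = -0.6/4 = -0.15
  s[X_3,X_3] = ((1.6)·(1.6) + (-1.4)·(-1.4) + (-0.4)·(-0.4) + (-0.4)·(-0.4) + (0.6)·(0.6)) / 4 = 5.2/4 = 1.3
  Sample standard deviations s_i = √(s[i,i]):
  s(X_1) = √(5.3) = 2.3022
  s(X_2) = √(3.7) = 1.9235
  s(X_3) = √(1.3) = 1.1402

Step 3 — r_{ij} = s_{ij} / (s_i · s_j):
  r[X_1,X_1] = 1 (diagonal).
  r[X_1,X_2] = 3.85 / (2.3022 · 1.9235) = 3.85 / 4.4283 = 0.8694
  r[X_1,X_3] = -0.95 / (2.3022 · 1.1402) = -0.95 / 2.6249 = -0.3619
  r[X_2,X_2] = 1 (diagonal).
  r[X_2,X_3] = -0.15 / (1.9235 · 1.1402) = -0.15 / 2.1932 = -0.0684
  r[X_3,X_3] = 1 (diagonal).

R is symmetric with unit diagonal. Assembling:

R = [[1, 0.8694, -0.3619],
 [0.8694, 1, -0.0684],
 [-0.3619, -0.0684, 1]]


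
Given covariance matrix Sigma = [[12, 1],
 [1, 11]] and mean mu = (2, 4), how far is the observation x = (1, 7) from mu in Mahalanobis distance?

Step 1 — centre the observation: (x - mu) = (-1, 3).

Step 2 — invert Sigma. det(Sigma) = 12·11 - (1)² = 131.
  Sigma^{-1} = (1/det) · [[d, -b], [-b, a]] = [[0.084, -0.0076],
 [-0.0076, 0.0916]].

Step 3 — form the quadratic (x - mu)^T · Sigma^{-1} · (x - mu):
  Sigma^{-1} · (x - mu) = (-0.1069, 0.2824).
  (x - mu)^T · [Sigma^{-1} · (x - mu)] = (-1)·(-0.1069) + (3)·(0.2824) = 0.9542.

Step 4 — take square root: d = √(0.9542) ≈ 0.9768.

d(x, mu) = √(0.9542) ≈ 0.9768


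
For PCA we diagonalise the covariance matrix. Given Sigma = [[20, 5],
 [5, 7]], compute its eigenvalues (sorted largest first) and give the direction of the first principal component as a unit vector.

Step 1 — characteristic polynomial of 2×2 Sigma:
  det(Sigma - λI) = λ² - trace · λ + det = 0.
  trace = 20 + 7 = 27, det = 20·7 - (5)² = 115.
Step 2 — discriminant:
  Δ = trace² - 4·det = 729 - 460 = 269.
Step 3 — eigenvalues:
  λ = (trace ± √Δ)/2 = (27 ± 16.4012)/2,
  λ_1 = 21.7006,  λ_2 = 5.2994.

Step 4 — unit eigenvector for λ_1: solve (Sigma - λ_1 I)v = 0. First row:
  (20 - 21.7006)·v_x + (5)·v_y = 0, i.e. (-1.7006)·v_x + (5)·v_y = 0,
  so v ∝ (b, λ_1 - a) = (5, 1.7006) = u.
  ||u|| = √((5)² + (1.7006)²) = √(27.8921) ≈ 5.2813,
  v_1 = u/||u|| ≈ (0.9467, 0.322) (||v_1|| = 1).

λ_1 = 21.7006,  λ_2 = 5.2994;  v_1 ≈ (0.9467, 0.322)


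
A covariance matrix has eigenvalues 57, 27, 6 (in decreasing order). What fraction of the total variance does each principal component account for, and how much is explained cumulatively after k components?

Step 1 — total variance = trace(Sigma) = Σ λ_i = 57 + 27 + 6 = 90.

Step 2 — fraction explained by component i = λ_i / Σ λ:
  PC1: 57/90 = 0.6333
  PC2: 27/90 = 0.3
  PC3: 6/90 = 0.0667

Step 3 — cumulative fraction after k components = (λ_1 + ... + λ_k) / Σ λ:
  k = 1: 57/90 = 0.6333
  k = 2: (57 + 27)/90 = 84/90 = 0.9333
  k = 3: (57 + 27 + 6)/90 = 90/90 = 1

Summary (fraction, with percent):

explained: PC1 0.6333 (63.33%), PC2 0.3 (30%), PC3 0.0667 (6.67%);  cumulative: 0.6333, 0.9333, 1


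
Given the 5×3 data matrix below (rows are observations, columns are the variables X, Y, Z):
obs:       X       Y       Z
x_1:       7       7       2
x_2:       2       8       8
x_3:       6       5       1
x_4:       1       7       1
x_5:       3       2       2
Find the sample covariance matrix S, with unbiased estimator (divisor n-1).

Step 1 — column means:
  mean(X) = (7 + 2 + 6 + 1 + 3) / 5 = 19/5 = 3.8
  mean(Y) = (7 + 8 + 5 + 7 + 2) / 5 = 29/5 = 5.8
  mean(Z) = (2 + 8 + 1 + 1 + 2) / 5 = 14/5 = 2.8

Step 2 — sample covariance S[i,j] = (1/(n-1)) · Σ_k (x_{k,i} - mean_i) · (x_{k,j} - mean_j), with n-1 = 4.
  S[X,X] = ((3.2)·(3.2) + (-1.8)·(-1.8) + (2.2)·(2.2) + (-2.8)·(-2.8) + (-0.8)·(-0.8)) / 4 = 26.8/4 = 6.7
  S[X,Y] = ((3.2)·(1.2) + (-1.8)·(2.2) + (2.2)·(-0.8) + (-2.8)·(1.2) + (-0.8)·(-3.8)) / 4 = -2.2/4 = -0.55
  S[X,Z] = ((3.2)·(-0.8) + (-1.8)·(5.2) + (2.2)·(-1.8) + (-2.8)·(-1.8) + (-0.8)·(-0.8)) / 4 = -10.2/4 = -2.55
  S[Y,Y] = ((1.2)·(1.2) + (2.2)·(2.2) + (-0.8)·(-0.8) + (1.2)·(1.2) + (-3.8)·(-3.8)) / 4 = 22.8/4 = 5.7
  S[Y,Z] = ((1.2)·(-0.8) + (2.2)·(5.2) + (-0.8)·(-1.8) + (1.2)·(-1.8) + (-3.8)·(-0.8)) / 4 = 12.8/4 = 3.2
  S[Z,Z] = ((-0.8)·(-0.8) + (5.2)·(5.2) + (-1.8)·(-1.8) + (-1.8)·(-1.8) + (-0.8)·(-0.8)) / 4 = 34.8/4 = 8.7

S is symmetric (S[j,i] = S[i,j]). Assembling:

S = [[6.7, -0.55, -2.55],
 [-0.55, 5.7, 3.2],
 [-2.55, 3.2, 8.7]]


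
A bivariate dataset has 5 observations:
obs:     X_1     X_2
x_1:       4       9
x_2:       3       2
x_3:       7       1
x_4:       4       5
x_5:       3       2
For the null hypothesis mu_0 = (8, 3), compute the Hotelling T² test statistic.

Step 1 — sample mean vector:
  mean(X_1) = (4 + 3 + 7 + 4 + 3) / 5 = 21/5 = 4.2
  mean(X_2) = (9 + 2 + 1 + 5 + 2) / 5 = 19/5 = 3.8
  x̄ = (4.2, 3.8),  deviation x̄ - mu_0 = (4.2, 3.8) - (8, 3) = (-3.8, 0.8).

Step 2 — sample covariance matrix, S[i,j] = (1/(n-1)) · Σ_k (x_{k,i} - mean_i) · (x_{k,j} - mean_j), divisor n-1 = 4:
  S[X_1,X_1] = ((-0.2)·(-0.2) + (-1.2)·(-1.2) + (2.8)·(2.8) + (-0.2)·(-0.2) + (-1.2)·(-1.2)) / 4 = 10.8/4 = 2.7
  S[X_1,X_2] = ((-0.2)·(5.2) + (-1.2)·(-1.8) + (2.8)·(-2.8) + (-0.2)·(1.2) + (-1.2)·(-1.8)) / 4 = -4.8/4 = -1.2
  S[X_2,X_2] = ((5.2)·(5.2) + (-1.8)·(-1.8) + (-2.8)·(-2.8) + (1.2)·(1.2) + (-1.8)·(-1.8)) / 4 = 42.8/4 = 10.7
  S = [[2.7, -1.2],
 [-1.2, 10.7]].

Step 3 — invert S. det(S) = 2.7·10.7 - (-1.2)² = 27.45.
  S^{-1} = (1/det) · [[d, -b], [-b, a]] = [[0.3898, 0.0437],
 [0.0437, 0.0984]].

Step 4 — quadratic form (x̄ - mu_0)^T · S^{-1} · (x̄ - mu_0):
  S^{-1} · (x̄ - mu_0) = (-1.4463, -0.0874),
  (x̄ - mu_0)^T · [...] = (-3.8)·(-1.4463) + (0.8)·(-0.0874) = 5.4259.

Step 5 — scale by n: T² = 5 · 5.4259 = 27.1293.

T² ≈ 27.1293


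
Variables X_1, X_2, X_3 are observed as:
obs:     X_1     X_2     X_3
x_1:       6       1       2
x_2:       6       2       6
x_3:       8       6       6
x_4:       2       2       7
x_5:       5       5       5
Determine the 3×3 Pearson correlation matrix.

Step 1 — column means:
  mean(X_1) = (6 + 6 + 8 + 2 + 5) / 5 = 27/5 = 5.4
  mean(X_2) = (1 + 2 + 6 + 2 + 5) / 5 = 16/5 = 3.2
  mean(X_3) = (2 + 6 + 6 + 7 + 5) / 5 = 26/5 = 5.2

Step 2 — sample variances and covariances s[i,j] = (1/(n-1)) · Σ_k (x_{k,i} - mean_i) · (x_{k,j} - mean_j), with n-1 = 4:
  s[X_1,X_1] = ((0.6)·(0.6) + (0.6)·(0.6) + (2.6)·(2.6) + (-3.4)·(-3.4) + (-0.4)·(-0.4)) / 4 = 19.2/4 = 4.8
  s[X_1,X_2] = ((0.6)·(-2.2) + (0.6)·(-1.2) + (2.6)·(2.8) + (-3.4)·(-1.2) + (-0.4)·(1.8)) / 4 = 8.6/4 = 2.15
  s[X_1,X_3] = ((0.6)·(-3.2) + (0.6)·(0.8) + (2.6)·(0.8) + (-3.4)·(1.8) + (-0.4)·(-0.2)) / 4 = -5.4/4 = -1.35
  s[X_2,X_2] = ((-2.2)·(-2.2) + (-1.2)·(-1.2) + (2.8)·(2.8) + (-1.2)·(-1.2) + (1.8)·(1.8)) / 4 = 18.8/4 = 4.7
  s[X_2,X_3] = ((-2.2)·(-3.2) + (-1.2)·(0.8) + (2.8)·(0.8) + (-1.2)·(1.8) + (1.8)·(-0.2)) / 4 = 5.8/4 = 1.45
  s[X_3,X_3] = ((-3.2)·(-3.2) + (0.8)·(0.8) + (0.8)·(0.8) + (1.8)·(1.8) + (-0.2)·(-0.2)) / 4 = 14.8/4 = 3.7
  Sample standard deviations s_i = √(s[i,i]):
  s(X_1) = √(4.8) = 2.1909
  s(X_2) = √(4.7) = 2.1679
  s(X_3) = √(3.7) = 1.9235

Step 3 — r_{ij} = s_{ij} / (s_i · s_j):
  r[X_1,X_1] = 1 (diagonal).
  r[X_1,X_2] = 2.15 / (2.1909 · 2.1679) = 2.15 / 4.7497 = 0.4527
  r[X_1,X_3] = -1.35 / (2.1909 · 1.9235) = -1.35 / 4.2143 = -0.3203
  r[X_2,X_2] = 1 (diagonal).
  r[X_2,X_3] = 1.45 / (2.1679 · 1.9235) = 1.45 / 4.1701 = 0.3477
  r[X_3,X_3] = 1 (diagonal).

R is symmetric with unit diagonal. Assembling:

R = [[1, 0.4527, -0.3203],
 [0.4527, 1, 0.3477],
 [-0.3203, 0.3477, 1]]


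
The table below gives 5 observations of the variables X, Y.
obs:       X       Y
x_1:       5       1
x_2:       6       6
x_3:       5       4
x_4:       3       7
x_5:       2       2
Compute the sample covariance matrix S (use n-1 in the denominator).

Step 1 — column means:
  mean(X) = (5 + 6 + 5 + 3 + 2) / 5 = 21/5 = 4.2
  mean(Y) = (1 + 6 + 4 + 7 + 2) / 5 = 20/5 = 4

Step 2 — sample covariance S[i,j] = (1/(n-1)) · Σ_k (x_{k,i} - mean_i) · (x_{k,j} - mean_j), with n-1 = 4.
  S[X,X] = ((0.8)·(0.8) + (1.8)·(1.8) + (0.8)·(0.8) + (-1.2)·(-1.2) + (-2.2)·(-2.2)) / 4 = 10.8/4 = 2.7
  S[X,Y] = ((0.8)·(-3) + (1.8)·(2) + (0.8)·(0) + (-1.2)·(3) + (-2.2)·(-2)) / 4 = 2/4 = 0.5
  S[Y,Y] = ((-3)·(-3) + (2)·(2) + (0)·(0) + (3)·(3) + (-2)·(-2)) / 4 = 26/4 = 6.5

S is symmetric (S[j,i] = S[i,j]). Assembling:

S = [[2.7, 0.5],
 [0.5, 6.5]]


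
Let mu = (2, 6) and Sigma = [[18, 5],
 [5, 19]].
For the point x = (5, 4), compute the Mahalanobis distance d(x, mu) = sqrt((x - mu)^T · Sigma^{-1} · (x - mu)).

Step 1 — centre the observation: (x - mu) = (3, -2).

Step 2 — invert Sigma. det(Sigma) = 18·19 - (5)² = 317.
  Sigma^{-1} = (1/det) · [[d, -b], [-b, a]] = [[0.0599, -0.0158],
 [-0.0158, 0.0568]].

Step 3 — form the quadratic (x - mu)^T · Sigma^{-1} · (x - mu):
  Sigma^{-1} · (x - mu) = (0.2114, -0.1609).
  (x - mu)^T · [Sigma^{-1} · (x - mu)] = (3)·(0.2114) + (-2)·(-0.1609) = 0.9558.

Step 4 — take square root: d = √(0.9558) ≈ 0.9777.

d(x, mu) = √(0.9558) ≈ 0.9777


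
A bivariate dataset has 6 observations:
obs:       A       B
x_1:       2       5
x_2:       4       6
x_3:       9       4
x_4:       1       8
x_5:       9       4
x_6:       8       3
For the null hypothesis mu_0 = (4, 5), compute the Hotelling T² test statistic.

Step 1 — sample mean vector:
  mean(A) = (2 + 4 + 9 + 1 + 9 + 8) / 6 = 33/6 = 5.5
  mean(B) = (5 + 6 + 4 + 8 + 4 + 3) / 6 = 30/6 = 5
  x̄ = (5.5, 5),  deviation x̄ - mu_0 = (5.5, 5) - (4, 5) = (1.5, 0).

Step 2 — sample covariance matrix, S[i,j] = (1/(n-1)) · Σ_k (x_{k,i} - mean_i) · (x_{k,j} - mean_j), divisor n-1 = 5:
  S[A,A] = ((-3.5)·(-3.5) + (-1.5)·(-1.5) + (3.5)·(3.5) + (-4.5)·(-4.5) + (3.5)·(3.5) + (2.5)·(2.5)) / 5 = 65.5/5 = 13.1
  S[A,B] = ((-3.5)·(0) + (-1.5)·(1) + (3.5)·(-1) + (-4.5)·(3) + (3.5)·(-1) + (2.5)·(-2)) / 5 = -27/5 = -5.4
  S[B,B] = ((0)·(0) + (1)·(1) + (-1)·(-1) + (3)·(3) + (-1)·(-1) + (-2)·(-2)) / 5 = 16/5 = 3.2
  S = [[13.1, -5.4],
 [-5.4, 3.2]].

Step 3 — invert S. det(S) = 13.1·3.2 - (-5.4)² = 12.76.
  S^{-1} = (1/det) · [[d, -b], [-b, a]] = [[0.2508, 0.4232],
 [0.4232, 1.0266]].

Step 4 — quadratic form (x̄ - mu_0)^T · S^{-1} · (x̄ - mu_0):
  S^{-1} · (x̄ - mu_0) = (0.3762, 0.6348),
  (x̄ - mu_0)^T · [...] = (1.5)·(0.3762) + (0)·(0.6348) = 0.5643.

Step 5 — scale by n: T² = 6 · 0.5643 = 3.3856.

T² ≈ 3.3856


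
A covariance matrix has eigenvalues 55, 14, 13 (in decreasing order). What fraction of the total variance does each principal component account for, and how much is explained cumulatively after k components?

Step 1 — total variance = trace(Sigma) = Σ λ_i = 55 + 14 + 13 = 82.

Step 2 — fraction explained by component i = λ_i / Σ λ:
  PC1: 55/82 = 0.6707
  PC2: 14/82 = 0.1707
  PC3: 13/82 = 0.1585

Step 3 — cumulative fraction after k components = (λ_1 + ... + λ_k) / Σ λ:
  k = 1: 55/82 = 0.6707
  k = 2: (55 + 14)/82 = 69/82 = 0.8415
  k = 3: (55 + 14 + 13)/82 = 82/82 = 1

Summary (fraction, with percent):

explained: PC1 0.6707 (67.07%), PC2 0.1707 (17.07%), PC3 0.1585 (15.85%);  cumulative: 0.6707, 0.8415, 1


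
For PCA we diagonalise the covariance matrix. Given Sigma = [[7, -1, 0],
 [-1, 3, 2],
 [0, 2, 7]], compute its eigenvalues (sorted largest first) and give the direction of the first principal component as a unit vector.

Step 1 — characteristic polynomial p(λ) = det(λI - Sigma) = λ³ - tr·λ² + c_1·λ - det, where tr = trace, c_1 = sum of the principal 2×2 minors, det = det(Sigma):
  tr = 7 + 3 + 7 = 17,
  c_1 = (7·3 - (-1)²) + (7·7 - (0)²) + (3·7 - (2)²) = 20 + 49 + 17 = 86,
  det = 7·(3·7 - (2)²) - (-1)·((-1)·7 - (2)·(0)) + (0)·((-1)·(2) - 3·(0)) = 7·(17) - (-1)·(-7) + (0)·(-2) = 112.
  So p(λ) = λ³ - 17λ² + 86λ - 112.
Step 2 — look for an integer root (rational root theorem: any rational root is an integer divisor of 112). Testing λ = 2:
  p(2) = 8 - 68 + 172 - 112 = 0  ✓
  Dividing out (λ - 2): p(λ) = (λ - 2)(λ² - 15λ + 56).
Step 3 — remaining eigenvalues from the quadratic λ² - 15λ + 56 = 0:
  Δ = 15² - 4·56 = 225 - 224 = 1,  λ = (15 ± √1)/2 = (15 ± 1)/2 = 8 or 7.
  Sorted: λ_1 = 8,  λ_2 = 7,  λ_3 = 2  (check: sum = 17 = tr ✓).

Step 4 — unit eigenvector for λ_1 = 8: v spans the null space of (Sigma - λ_1 I), whose rows are
  r_1 = (-1, -1, 0),  r_2 = (-1, -5, 2),  r_3 = (0, 2, -1).
  v is orthogonal to every row, so take v ∝ r_1 × r_2 = ((-1)·(2) - (0)·(-5), (0)·(-1) - (-1)·(2), (-1)·(-5) - (-1)·(-1)) = (-2, 2, 4).
  Rescale (divide by 2; multiply by -1 so the first nonzero entry is positive): u = (1, -1, -2).
  ||u|| = √((1)² + (-1)² + (-2)²) = √(6) ≈ 2.4495,  v_1 = u/||u|| ≈ (0.4082, -0.4082, -0.8165) (||v_1|| = 1).

λ_1 = 8,  λ_2 = 7,  λ_3 = 2;  v_1 ≈ (0.4082, -0.4082, -0.8165)


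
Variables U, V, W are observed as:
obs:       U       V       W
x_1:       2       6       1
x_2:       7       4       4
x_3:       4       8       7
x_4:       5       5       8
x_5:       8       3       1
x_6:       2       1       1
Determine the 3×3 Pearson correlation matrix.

Step 1 — column means:
  mean(U) = (2 + 7 + 4 + 5 + 8 + 2) / 6 = 28/6 = 4.6667
  mean(V) = (6 + 4 + 8 + 5 + 3 + 1) / 6 = 27/6 = 4.5
  mean(W) = (1 + 4 + 7 + 8 + 1 + 1) / 6 = 22/6 = 3.6667

Step 2 — sample variances and covariances s[i,j] = (1/(n-1)) · Σ_k (x_{k,i} - mean_i) · (x_{k,j} - mean_j), with n-1 = 5:
  s[U,U] = ((-2.6667)·(-2.6667) + (2.3333)·(2.3333) + (-0.6667)·(-0.6667) + (0.3333)·(0.3333) + (3.3333)·(3.3333) + (-2.6667)·(-2.6667)) / 5 = 31.3333/5 = 6.2667
  s[U,V] = ((-2.6667)·(1.5) + (2.3333)·(-0.5) + (-0.6667)·(3.5) + (0.3333)·(0.5) + (3.3333)·(-1.5) + (-2.6667)·(-3.5)) / 5 = -3/5 = -0.6
  s[U,W] = ((-2.6667)·(-2.6667) + (2.3333)·(0.3333) + (-0.6667)·(3.3333) + (0.3333)·(4.3333) + (3.3333)·(-2.6667) + (-2.6667)·(-2.6667)) / 5 = 5.3333/5 = 1.0667
  s[V,V] = ((1.5)·(1.5) + (-0.5)·(-0.5) + (3.5)·(3.5) + (0.5)·(0.5) + (-1.5)·(-1.5) + (-3.5)·(-3.5)) / 5 = 29.5/5 = 5.9
  s[V,W] = ((1.5)·(-2.6667) + (-0.5)·(0.3333) + (3.5)·(3.3333) + (0.5)·(4.3333) + (-1.5)·(-2.6667) + (-3.5)·(-2.6667)) / 5 = 23/5 = 4.6
  s[W,W] = ((-2.6667)·(-2.6667) + (0.3333)·(0.3333) + (3.3333)·(3.3333) + (4.3333)·(4.3333) + (-2.6667)·(-2.6667) + (-2.6667)·(-2.6667)) / 5 = 51.3333/5 = 10.2667
  Sample standard deviations s_i = √(s[i,i]):
  s(U) = √(6.2667) = 2.5033
  s(V) = √(5.9) = 2.429
  s(W) = √(10.2667) = 3.2042

Step 3 — r_{ij} = s_{ij} / (s_i · s_j):
  r[U,U] = 1 (diagonal).
  r[U,V] = -0.6 / (2.5033 · 2.429) = -0.6 / 6.0806 = -0.0987
  r[U,W] = 1.0667 / (2.5033 · 3.2042) = 1.0667 / 8.0211 = 0.133
  r[V,V] = 1 (diagonal).
  r[V,W] = 4.6 / (2.429 · 3.2042) = 4.6 / 7.7829 = 0.591
  r[W,W] = 1 (diagonal).

R is symmetric with unit diagonal. Assembling:

R = [[1, -0.0987, 0.133],
 [-0.0987, 1, 0.591],
 [0.133, 0.591, 1]]


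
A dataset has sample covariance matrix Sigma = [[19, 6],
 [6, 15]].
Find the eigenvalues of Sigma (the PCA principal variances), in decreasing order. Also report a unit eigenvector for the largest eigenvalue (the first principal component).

Step 1 — characteristic polynomial of 2×2 Sigma:
  det(Sigma - λI) = λ² - trace · λ + det = 0.
  trace = 19 + 15 = 34, det = 19·15 - (6)² = 249.
Step 2 — discriminant:
  Δ = trace² - 4·det = 1156 - 996 = 160.
Step 3 — eigenvalues:
  λ = (trace ± √Δ)/2 = (34 ± 12.6491)/2,
  λ_1 = 23.3246,  λ_2 = 10.6754.

Step 4 — unit eigenvector for λ_1: solve (Sigma - λ_1 I)v = 0. First row:
  (19 - 23.3246)·v_x + (6)·v_y = 0, i.e. (-4.3246)·v_x + (6)·v_y = 0,
  so v ∝ (b, λ_1 - a) = (6, 4.3246) = u.
  ||u|| = √((6)² + (4.3246)²) = √(54.7018) ≈ 7.3961,
  v_1 = u/||u|| ≈ (0.8112, 0.5847) (||v_1|| = 1).

λ_1 = 23.3246,  λ_2 = 10.6754;  v_1 ≈ (0.8112, 0.5847)


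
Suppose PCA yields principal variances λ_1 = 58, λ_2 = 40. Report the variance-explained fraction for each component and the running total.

Step 1 — total variance = trace(Sigma) = Σ λ_i = 58 + 40 = 98.

Step 2 — fraction explained by component i = λ_i / Σ λ:
  PC1: 58/98 = 0.5918
  PC2: 40/98 = 0.4082

Step 3 — cumulative fraction after k components = (λ_1 + ... + λ_k) / Σ λ:
  k = 1: 58/98 = 0.5918
  k = 2: (58 + 40)/98 = 98/98 = 1

Summary (fraction, with percent):

explained: PC1 0.5918 (59.18%), PC2 0.4082 (40.82%);  cumulative: 0.5918, 1


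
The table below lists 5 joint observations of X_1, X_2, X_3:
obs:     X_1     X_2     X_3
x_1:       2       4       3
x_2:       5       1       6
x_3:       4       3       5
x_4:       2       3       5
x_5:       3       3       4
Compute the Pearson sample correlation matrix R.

Step 1 — column means:
  mean(X_1) = (2 + 5 + 4 + 2 + 3) / 5 = 16/5 = 3.2
  mean(X_2) = (4 + 1 + 3 + 3 + 3) / 5 = 14/5 = 2.8
  mean(X_3) = (3 + 6 + 5 + 5 + 4) / 5 = 23/5 = 4.6

Step 2 — sample variances and covariances s[i,j] = (1/(n-1)) · Σ_k (x_{k,i} - mean_i) · (x_{k,j} - mean_j), with n-1 = 4:
  s[X_1,X_1] = ((-1.2)·(-1.2) + (1.8)·(1.8) + (0.8)·(0.8) + (-1.2)·(-1.2) + (-0.2)·(-0.2)) / 4 = 6.8/4 = 1.7
  s[X_1,X_2] = ((-1.2)·(1.2) + (1.8)·(-1.8) + (0.8)·(0.2) + (-1.2)·(0.2) + (-0.2)·(0.2)) / 4 = -4.8/4 = -1.2
  s[X_1,X_3] = ((-1.2)·(-1.6) + (1.8)·(1.4) + (0.8)·(0.4) + (-1.2)·(0.4) + (-0.2)·(-0.6)) / 4 = 4.4/4 = 1.1
  s[X_2,X_2] = ((1.2)·(1.2) + (-1.8)·(-1.8) + (0.2)·(0.2) + (0.2)·(0.2) + (0.2)·(0.2)) / 4 = 4.8/4 = 1.2
  s[X_2,X_3] = ((1.2)·(-1.6) + (-1.8)·(1.4) + (0.2)·(0.4) + (0.2)·(0.4) + (0.2)·(-0.6)) / 4 = -4.4/4 = -1.1
  s[X_3,X_3] = ((-1.6)·(-1.6) + (1.4)·(1.4) + (0.4)·(0.4) + (0.4)·(0.4) + (-0.6)·(-0.6)) / 4 = 5.2/4 = 1.3
  Sample standard deviations s_i = √(s[i,i]):
  s(X_1) = √(1.7) = 1.3038
  s(X_2) = √(1.2) = 1.0954
  s(X_3) = √(1.3) = 1.1402

Step 3 — r_{ij} = s_{ij} / (s_i · s_j):
  r[X_1,X_1] = 1 (diagonal).
  r[X_1,X_2] = -1.2 / (1.3038 · 1.0954) = -1.2 / 1.4283 = -0.8402
  r[X_1,X_3] = 1.1 / (1.3038 · 1.1402) = 1.1 / 1.4866 = 0.7399
  r[X_2,X_2] = 1 (diagonal).
  r[X_2,X_3] = -1.1 / (1.0954 · 1.1402) = -1.1 / 1.249 = -0.8807
  r[X_3,X_3] = 1 (diagonal).

R is symmetric with unit diagonal. Assembling:

R = [[1, -0.8402, 0.7399],
 [-0.8402, 1, -0.8807],
 [0.7399, -0.8807, 1]]
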